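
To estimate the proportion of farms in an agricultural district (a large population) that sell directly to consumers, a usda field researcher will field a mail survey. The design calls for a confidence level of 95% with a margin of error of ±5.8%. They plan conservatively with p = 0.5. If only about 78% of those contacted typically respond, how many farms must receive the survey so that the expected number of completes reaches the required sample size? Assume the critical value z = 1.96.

Completed interviews needed: n₀ = 1.96² × 0.2500 / 0.058² ≈ 285.49 → 286.
At a 78% response rate, contacts needed = 286 / 0.78 ≈ 366.67 → 367.

367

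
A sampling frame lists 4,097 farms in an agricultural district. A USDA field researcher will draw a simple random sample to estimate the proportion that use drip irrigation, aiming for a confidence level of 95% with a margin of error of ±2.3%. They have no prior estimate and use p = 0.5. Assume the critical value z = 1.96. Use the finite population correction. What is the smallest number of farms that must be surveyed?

1259

Unadjusted: n₀ = 1.96² × 0.50 × 0.50 / 0.023² ≈ 1815.50, so n₀ = 1816.
Finite population correction with N = 4,097: n = n₀ / (1 + (n₀−1)/N) = 1816 / (1 + 1815/4097) = 1816 / 1.4430 ≈ 1258.48.
Rounding up, n = 1259.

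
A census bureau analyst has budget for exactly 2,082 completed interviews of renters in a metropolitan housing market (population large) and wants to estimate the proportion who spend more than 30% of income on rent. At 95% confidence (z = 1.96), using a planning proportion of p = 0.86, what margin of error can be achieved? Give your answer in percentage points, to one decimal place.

SE(p̂) = √[p(1−p)/n] = √[0.1204/2082] = 0.00760.
E = z × SE = 1.96 × 0.00760 = 0.01490, or 1.5 percentage points.

1.5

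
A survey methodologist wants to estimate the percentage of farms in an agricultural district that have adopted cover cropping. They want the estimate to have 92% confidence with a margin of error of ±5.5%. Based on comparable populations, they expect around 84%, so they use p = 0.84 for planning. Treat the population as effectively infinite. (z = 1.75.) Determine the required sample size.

137

With p = 0.84, p(1−p) = 0.1344.
n = z²·p(1−p)/E² = 1.75² × 0.1344 / 0.055² = 3.0625 × 0.1344 / 0.003025 ≈ 136.07.
Rounding up gives n = 137.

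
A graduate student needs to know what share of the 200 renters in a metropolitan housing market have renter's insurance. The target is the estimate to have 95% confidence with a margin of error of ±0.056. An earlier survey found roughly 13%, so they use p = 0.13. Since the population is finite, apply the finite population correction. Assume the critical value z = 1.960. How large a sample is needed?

Unadjusted: n₀ = 1.960² × 0.13 × 0.87 / 0.056² ≈ 138.55, so n₀ = 139.
Finite population correction with N = 200: n = n₀ / (1 + (n₀−1)/N) = 139 / (1 + 138/200) = 139 / 1.6900 ≈ 82.25.
Rounding up, n = 83.

83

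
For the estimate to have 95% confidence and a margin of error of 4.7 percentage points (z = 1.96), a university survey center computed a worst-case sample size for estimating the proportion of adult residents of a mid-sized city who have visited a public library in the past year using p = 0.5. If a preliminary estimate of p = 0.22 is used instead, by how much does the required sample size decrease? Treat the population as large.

Conservative (p = 0.5): n = 1.96² × 0.25 / 0.047² ≈ 434.77 → 435.
Using p = 0.22: p(1−p) = 0.1716, so n = 1.96² × 0.1716 / 0.047² ≈ 298.42 → 299.
Reduction: 435 − 299 = 136.

136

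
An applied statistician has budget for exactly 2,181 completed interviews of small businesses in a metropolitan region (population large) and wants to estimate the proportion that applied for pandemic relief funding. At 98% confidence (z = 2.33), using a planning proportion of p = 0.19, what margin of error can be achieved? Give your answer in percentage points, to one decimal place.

SE(p̂) = √[p(1−p)/n] = √[0.1539/2181] = 0.00840.
E = z × SE = 2.33 × 0.00840 = 0.01957, or 2.0 percentage points.

2.0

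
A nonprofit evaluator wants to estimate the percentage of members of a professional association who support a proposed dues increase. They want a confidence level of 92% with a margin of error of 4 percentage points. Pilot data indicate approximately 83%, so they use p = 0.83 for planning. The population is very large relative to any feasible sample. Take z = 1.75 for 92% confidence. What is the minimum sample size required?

271

With p = 0.83, p(1−p) = 0.1411.
n = z²·p(1−p)/E² = 1.75² × 0.1411 / 0.040² = 3.0625 × 0.1411 / 0.001600 ≈ 270.07.
Rounding up gives n = 271.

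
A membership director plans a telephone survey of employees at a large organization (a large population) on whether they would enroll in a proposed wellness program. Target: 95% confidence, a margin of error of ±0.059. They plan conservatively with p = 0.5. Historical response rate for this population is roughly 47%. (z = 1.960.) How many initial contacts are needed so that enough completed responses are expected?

Completed interviews needed: n₀ = 1.960² × 0.2500 / 0.059² ≈ 275.90 → 276.
At a 47% response rate, contacts needed = 276 / 0.47 ≈ 587.23 → 588.

588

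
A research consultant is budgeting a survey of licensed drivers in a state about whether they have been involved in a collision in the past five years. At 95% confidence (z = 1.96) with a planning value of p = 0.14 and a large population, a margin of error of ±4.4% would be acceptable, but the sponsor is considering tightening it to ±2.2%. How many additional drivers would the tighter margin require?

717

At ±4.4%: n = 1.96² × 0.1204 / 0.044² ≈ 238.91 → 239.
At ±2.2%: n = 1.96² × 0.1204 / 0.022² ≈ 955.64 → 956.
Additional respondents: 956 − 239 = 717.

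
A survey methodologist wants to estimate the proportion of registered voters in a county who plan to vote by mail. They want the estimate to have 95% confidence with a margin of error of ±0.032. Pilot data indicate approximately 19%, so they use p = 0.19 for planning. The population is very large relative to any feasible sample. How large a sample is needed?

578

For 95% confidence, z = 1.960.
With p = 0.19, p(1−p) = 0.1539.
n = z²·p(1−p)/E² = 1.960² × 0.1539 / 0.032² = 3.8416 × 0.1539 / 0.001024 ≈ 577.37.
Rounding up gives n = 578.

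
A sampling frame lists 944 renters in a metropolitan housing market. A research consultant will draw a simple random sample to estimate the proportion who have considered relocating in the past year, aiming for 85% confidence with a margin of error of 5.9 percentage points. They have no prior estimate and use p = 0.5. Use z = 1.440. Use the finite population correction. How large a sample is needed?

129

Unadjusted: n₀ = 1.440² × 0.50 × 0.50 / 0.059² ≈ 148.92, so n₀ = 149.
Finite population correction with N = 944: n = n₀ / (1 + (n₀−1)/N) = 149 / (1 + 148/944) = 149 / 1.1568 ≈ 128.81.
Rounding up, n = 129.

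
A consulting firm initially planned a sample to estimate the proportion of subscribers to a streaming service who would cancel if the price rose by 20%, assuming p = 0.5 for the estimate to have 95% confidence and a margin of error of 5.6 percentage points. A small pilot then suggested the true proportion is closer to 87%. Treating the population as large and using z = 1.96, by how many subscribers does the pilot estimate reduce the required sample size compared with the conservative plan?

Conservative (p = 0.5): n = 1.96² × 0.25 / 0.056² ≈ 306.25 → 307.
Using p = 0.87: p(1−p) = 0.1131, so n = 1.96² × 0.1131 / 0.056² ≈ 138.55 → 139.
Reduction: 307 − 139 = 168.

168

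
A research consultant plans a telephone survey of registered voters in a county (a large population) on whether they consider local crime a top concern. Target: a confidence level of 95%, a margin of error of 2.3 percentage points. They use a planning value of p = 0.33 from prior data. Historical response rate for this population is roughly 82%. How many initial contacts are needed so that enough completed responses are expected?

1959

For 95% confidence, z = 1.960.
Completed interviews needed: n₀ = 1.960² × 0.2211 / 0.023² ≈ 1605.63 → 1606.
At an 82% response rate, contacts needed = 1606 / 0.82 ≈ 1958.54 → 1959.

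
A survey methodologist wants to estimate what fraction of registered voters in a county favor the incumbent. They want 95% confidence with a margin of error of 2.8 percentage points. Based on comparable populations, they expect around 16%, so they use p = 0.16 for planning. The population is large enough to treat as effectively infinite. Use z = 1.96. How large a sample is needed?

659

With p = 0.16, p(1−p) = 0.1344.
n = z²·p(1−p)/E² = 1.96² × 0.1344 / 0.028² = 3.8416 × 0.1344 / 0.000784 ≈ 658.56.
Rounding up gives n = 659.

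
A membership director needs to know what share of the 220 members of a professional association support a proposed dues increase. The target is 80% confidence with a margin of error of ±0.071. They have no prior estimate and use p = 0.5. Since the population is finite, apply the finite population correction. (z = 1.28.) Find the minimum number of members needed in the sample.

Unadjusted: n₀ = 1.28² × 0.50 × 0.50 / 0.071² ≈ 81.25, so n₀ = 82.
Finite population correction with N = 220: n = n₀ / (1 + (n₀−1)/N) = 82 / (1 + 81/220) = 82 / 1.3682 ≈ 59.93.
Rounding up, n = 60.

60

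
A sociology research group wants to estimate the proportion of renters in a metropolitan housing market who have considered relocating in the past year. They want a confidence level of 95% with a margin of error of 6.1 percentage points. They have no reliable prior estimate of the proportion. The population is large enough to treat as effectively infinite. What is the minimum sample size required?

For 95% confidence, z = 1.960.
With no prior estimate, use p = 0.5, giving p(1−p) = 0.25.
n = z²·p(1−p)/E² = 1.960² × 0.2500 / 0.061² = 3.8416 × 0.2500 / 0.003721 ≈ 258.10.
Rounding up gives n = 259.

259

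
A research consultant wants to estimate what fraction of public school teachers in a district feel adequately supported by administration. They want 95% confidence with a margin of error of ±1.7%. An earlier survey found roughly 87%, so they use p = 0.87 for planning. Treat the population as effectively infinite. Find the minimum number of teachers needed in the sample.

1504

For 95% confidence, z = 1.960.
With p = 0.87, p(1−p) = 0.1131.
n = z²·p(1−p)/E² = 1.960² × 0.1131 / 0.017² = 3.8416 × 0.1131 / 0.000289 ≈ 1503.41.
Rounding up gives n = 1504.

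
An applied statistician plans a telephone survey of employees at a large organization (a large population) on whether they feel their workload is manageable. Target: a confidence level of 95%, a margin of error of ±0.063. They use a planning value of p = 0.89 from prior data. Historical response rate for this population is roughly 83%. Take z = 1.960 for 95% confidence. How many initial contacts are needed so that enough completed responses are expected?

Completed interviews needed: n₀ = 1.960² × 0.0979 / 0.063² ≈ 94.76 → 95.
At an 83% response rate, contacts needed = 95 / 0.83 ≈ 114.46 → 115.

115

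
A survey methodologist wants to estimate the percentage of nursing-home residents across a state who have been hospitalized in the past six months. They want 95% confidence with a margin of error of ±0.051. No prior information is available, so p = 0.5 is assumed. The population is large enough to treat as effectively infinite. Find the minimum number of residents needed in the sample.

370

For 95% confidence, z = 1.960.
With p = 0.5, p(1−p) = 0.25.
n = z²·p(1−p)/E² = 1.960² × 0.2500 / 0.051² = 3.8416 × 0.2500 / 0.002601 ≈ 369.24.
Rounding up gives n = 370.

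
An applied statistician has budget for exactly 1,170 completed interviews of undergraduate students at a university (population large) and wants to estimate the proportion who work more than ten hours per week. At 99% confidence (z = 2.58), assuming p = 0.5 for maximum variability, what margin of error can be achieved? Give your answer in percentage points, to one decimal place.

3.8

SE(p̂) = √[p(1−p)/n] = √[0.2500/1170] = 0.01462.
E = z × SE = 2.58 × 0.01462 = 0.03771, or 3.8 percentage points.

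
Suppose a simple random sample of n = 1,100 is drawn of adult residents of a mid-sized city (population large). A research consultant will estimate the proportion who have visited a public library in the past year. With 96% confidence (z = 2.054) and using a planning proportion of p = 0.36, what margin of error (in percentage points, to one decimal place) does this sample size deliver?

3.0

SE(p̂) = √[p(1−p)/n] = √[0.2304/1100] = 0.01447.
E = z × SE = 2.054 × 0.01447 = 0.02973, or 3.0 percentage points.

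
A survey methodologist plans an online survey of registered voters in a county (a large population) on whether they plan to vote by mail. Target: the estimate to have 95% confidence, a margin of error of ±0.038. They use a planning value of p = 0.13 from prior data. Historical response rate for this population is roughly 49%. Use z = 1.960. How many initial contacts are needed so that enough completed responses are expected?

615

Completed interviews needed: n₀ = 1.960² × 0.1131 / 0.038² ≈ 300.89 → 301.
At a 49% response rate, contacts needed = 301 / 0.49 ≈ 614.29 → 615.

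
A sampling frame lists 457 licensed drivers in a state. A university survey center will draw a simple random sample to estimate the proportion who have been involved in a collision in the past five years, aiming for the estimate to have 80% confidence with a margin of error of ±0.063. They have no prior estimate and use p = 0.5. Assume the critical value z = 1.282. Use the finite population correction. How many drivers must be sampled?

85

Unadjusted: n₀ = 1.282² × 0.50 × 0.50 / 0.063² ≈ 103.52, so n₀ = 104.
Finite population correction with N = 457: n = n₀ / (1 + (n₀−1)/N) = 104 / (1 + 103/457) = 104 / 1.2254 ≈ 84.87.
Rounding up, n = 85.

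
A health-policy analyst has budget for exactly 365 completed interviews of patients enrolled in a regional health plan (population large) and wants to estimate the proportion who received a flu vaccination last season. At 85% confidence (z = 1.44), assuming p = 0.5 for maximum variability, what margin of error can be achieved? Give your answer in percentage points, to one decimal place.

SE(p̂) = √[p(1−p)/n] = √[0.2500/365] = 0.02617.
E = z × SE = 1.44 × 0.02617 = 0.03769, or 3.8 percentage points.

3.8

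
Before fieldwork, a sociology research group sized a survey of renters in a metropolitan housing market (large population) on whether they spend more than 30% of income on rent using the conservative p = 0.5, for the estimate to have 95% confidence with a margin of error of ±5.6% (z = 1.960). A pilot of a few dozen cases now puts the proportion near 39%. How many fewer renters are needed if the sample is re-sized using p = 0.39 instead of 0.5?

15

Conservative (p = 0.5): n = 1.960² × 0.25 / 0.056² ≈ 306.25 → 307.
Using p = 0.39: p(1−p) = 0.2379, so n = 1.960² × 0.2379 / 0.056² ≈ 291.43 → 292.
Reduction: 307 − 292 = 15.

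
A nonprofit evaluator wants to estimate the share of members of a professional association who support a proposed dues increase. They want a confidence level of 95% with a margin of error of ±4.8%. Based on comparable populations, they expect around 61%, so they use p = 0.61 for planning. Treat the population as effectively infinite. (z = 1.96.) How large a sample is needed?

397

With p = 0.61, p(1−p) = 0.2379.
n = z²·p(1−p)/E² = 1.96² × 0.2379 / 0.048² = 3.8416 × 0.2379 / 0.002304 ≈ 396.67.
Rounding up gives n = 397.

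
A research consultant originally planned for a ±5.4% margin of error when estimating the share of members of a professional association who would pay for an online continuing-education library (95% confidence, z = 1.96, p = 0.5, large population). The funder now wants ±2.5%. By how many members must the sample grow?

At ±5.4%: n = 1.96² × 0.2500 / 0.054² ≈ 329.36 → 330.
At ±2.5%: n = 1.96² × 0.2500 / 0.025² ≈ 1536.64 → 1537.
Additional respondents: 1537 − 330 = 1207.

1207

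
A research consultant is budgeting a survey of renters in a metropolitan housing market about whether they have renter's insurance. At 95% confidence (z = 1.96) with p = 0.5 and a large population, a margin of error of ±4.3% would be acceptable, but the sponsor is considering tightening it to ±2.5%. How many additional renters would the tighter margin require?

At ±4.3%: n = 1.96² × 0.2500 / 0.043² ≈ 519.42 → 520.
At ±2.5%: n = 1.96² × 0.2500 / 0.025² ≈ 1536.64 → 1537.
Additional respondents: 1537 − 520 = 1017.

1017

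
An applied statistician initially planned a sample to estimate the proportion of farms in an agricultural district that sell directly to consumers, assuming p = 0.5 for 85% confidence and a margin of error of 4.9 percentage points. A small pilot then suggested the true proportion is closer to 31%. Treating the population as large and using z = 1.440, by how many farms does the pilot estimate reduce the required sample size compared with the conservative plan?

31

Conservative (p = 0.5): n = 1.440² × 0.25 / 0.049² ≈ 215.91 → 216.
Using p = 0.31: p(1−p) = 0.2139, so n = 1.440² × 0.2139 / 0.049² ≈ 184.73 → 185.
Reduction: 216 − 185 = 31.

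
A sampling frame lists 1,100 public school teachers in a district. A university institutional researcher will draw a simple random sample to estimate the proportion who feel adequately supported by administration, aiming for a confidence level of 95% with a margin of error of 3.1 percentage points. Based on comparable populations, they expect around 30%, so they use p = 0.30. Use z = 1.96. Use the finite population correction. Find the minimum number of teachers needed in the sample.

477

Unadjusted: n₀ = 1.96² × 0.30 × 0.70 / 0.031² ≈ 839.48, so n₀ = 840.
Finite population correction with N = 1,100: n = n₀ / (1 + (n₀−1)/N) = 840 / (1 + 839/1100) = 840 / 1.7627 ≈ 476.53.
Rounding up, n = 477.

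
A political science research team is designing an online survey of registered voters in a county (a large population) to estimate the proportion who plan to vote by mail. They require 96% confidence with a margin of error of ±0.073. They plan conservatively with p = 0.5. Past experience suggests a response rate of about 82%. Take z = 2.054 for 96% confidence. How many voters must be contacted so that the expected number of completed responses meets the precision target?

242

Completed interviews needed: n₀ = 2.054² × 0.2500 / 0.073² ≈ 197.92 → 198.
At an 82% response rate, contacts needed = 198 / 0.82 ≈ 241.46 → 242.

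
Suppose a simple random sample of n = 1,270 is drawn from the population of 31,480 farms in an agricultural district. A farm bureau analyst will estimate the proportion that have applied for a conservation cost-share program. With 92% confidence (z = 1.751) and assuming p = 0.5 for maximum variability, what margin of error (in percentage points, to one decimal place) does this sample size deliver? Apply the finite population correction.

2.4

Finite-population factor: (N−n)/(N−1) = (31480−1270)/(31480−1) = 0.9597.
SE(p̂) = √[p(1−p)/n · (N−n)/(N−1)] = √[0.2500/1270 × 0.9597] = 0.01374.
E = z × SE = 1.751 × 0.01374 = 0.02407 ≈ 2.4 percentage points.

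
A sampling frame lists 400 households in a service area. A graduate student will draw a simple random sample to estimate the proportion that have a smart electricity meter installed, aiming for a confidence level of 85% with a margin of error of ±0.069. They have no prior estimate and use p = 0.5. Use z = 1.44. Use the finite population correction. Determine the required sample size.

Unadjusted: n₀ = 1.44² × 0.50 × 0.50 / 0.069² ≈ 108.88, so n₀ = 109.
Finite population correction with N = 400: n = n₀ / (1 + (n₀−1)/N) = 109 / (1 + 108/400) = 109 / 1.2700 ≈ 85.83.
Rounding up, n = 86.

86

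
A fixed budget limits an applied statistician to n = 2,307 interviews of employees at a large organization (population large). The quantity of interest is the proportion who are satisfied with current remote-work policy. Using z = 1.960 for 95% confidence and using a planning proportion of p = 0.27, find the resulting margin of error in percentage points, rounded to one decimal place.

1.8

SE(p̂) = √[p(1−p)/n] = √[0.1971/2307] = 0.00924.
E = z × SE = 1.960 × 0.00924 = 0.01812, or 1.8 percentage points.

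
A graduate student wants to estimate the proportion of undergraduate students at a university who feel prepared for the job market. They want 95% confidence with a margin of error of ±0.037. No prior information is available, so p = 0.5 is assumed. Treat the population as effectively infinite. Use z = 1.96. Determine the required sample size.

702

With p = 0.5, p(1−p) = 0.25.
n = z²·p(1−p)/E² = 1.96² × 0.2500 / 0.037² = 3.8416 × 0.2500 / 0.001369 ≈ 701.53.
Rounding up gives n = 702.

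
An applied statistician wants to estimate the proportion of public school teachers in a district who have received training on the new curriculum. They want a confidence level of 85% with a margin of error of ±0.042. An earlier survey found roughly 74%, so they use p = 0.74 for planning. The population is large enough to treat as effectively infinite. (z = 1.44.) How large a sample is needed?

With p = 0.74, p(1−p) = 0.1924.
n = z²·p(1−p)/E² = 1.44² × 0.1924 / 0.042² = 2.0736 × 0.1924 / 0.001764 ≈ 226.17.
Rounding up gives n = 227.

227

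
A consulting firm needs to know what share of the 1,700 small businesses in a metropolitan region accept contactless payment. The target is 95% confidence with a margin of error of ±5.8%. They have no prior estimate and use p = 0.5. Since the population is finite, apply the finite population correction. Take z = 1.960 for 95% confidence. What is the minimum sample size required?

245

Unadjusted: n₀ = 1.960² × 0.50 × 0.50 / 0.058² ≈ 285.49, so n₀ = 286.
Finite population correction with N = 1,700: n = n₀ / (1 + (n₀−1)/N) = 286 / (1 + 285/1700) = 286 / 1.1676 ≈ 244.94.
Rounding up, n = 245.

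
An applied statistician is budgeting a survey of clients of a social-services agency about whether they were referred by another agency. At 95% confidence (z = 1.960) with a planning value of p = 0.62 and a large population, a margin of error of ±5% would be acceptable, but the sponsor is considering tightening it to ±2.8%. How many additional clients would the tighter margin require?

At ±5%: n = 1.960² × 0.2356 / 0.050² ≈ 362.03 → 363.
At ±2.8%: n = 1.960² × 0.2356 / 0.028² ≈ 1154.44 → 1155.
Additional respondents: 1155 − 363 = 792.

792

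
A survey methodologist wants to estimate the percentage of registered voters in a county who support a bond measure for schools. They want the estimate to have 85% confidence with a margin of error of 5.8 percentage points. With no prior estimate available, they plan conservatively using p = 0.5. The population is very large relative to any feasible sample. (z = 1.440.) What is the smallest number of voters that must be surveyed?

155

With p = 0.5, p(1−p) = 0.25.
n = z²·p(1−p)/E² = 1.440² × 0.2500 / 0.058² = 2.0736 × 0.2500 / 0.003364 ≈ 154.10.
Rounding up gives n = 155.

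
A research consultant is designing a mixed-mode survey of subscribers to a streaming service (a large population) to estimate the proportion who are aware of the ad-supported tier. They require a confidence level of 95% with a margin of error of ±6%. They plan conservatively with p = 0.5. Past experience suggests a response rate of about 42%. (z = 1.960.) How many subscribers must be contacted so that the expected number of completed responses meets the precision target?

Completed interviews needed: n₀ = 1.960² × 0.2500 / 0.060² ≈ 266.78 → 267.
At a 42% response rate, contacts needed = 267 / 0.42 ≈ 635.71 → 636.

636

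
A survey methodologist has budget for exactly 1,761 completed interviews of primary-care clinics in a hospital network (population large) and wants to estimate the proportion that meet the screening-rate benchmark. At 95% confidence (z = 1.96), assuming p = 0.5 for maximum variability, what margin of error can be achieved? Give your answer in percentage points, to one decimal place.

SE(p̂) = √[p(1−p)/n] = √[0.2500/1761] = 0.01191.
E = z × SE = 1.96 × 0.01191 = 0.02335, or 2.3 percentage points.

2.3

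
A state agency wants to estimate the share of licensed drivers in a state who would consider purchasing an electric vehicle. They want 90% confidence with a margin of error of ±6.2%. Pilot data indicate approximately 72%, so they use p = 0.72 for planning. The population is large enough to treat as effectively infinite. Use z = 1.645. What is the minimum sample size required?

With p = 0.72, p(1−p) = 0.2016.
n = z²·p(1−p)/E² = 1.645² × 0.2016 / 0.062² = 2.7060 × 0.2016 / 0.003844 ≈ 141.92.
Rounding up gives n = 142.

142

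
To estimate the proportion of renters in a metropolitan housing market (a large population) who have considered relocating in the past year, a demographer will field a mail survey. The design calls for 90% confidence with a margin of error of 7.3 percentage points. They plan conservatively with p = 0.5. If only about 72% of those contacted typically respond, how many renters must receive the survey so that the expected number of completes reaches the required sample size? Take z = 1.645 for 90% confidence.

Completed interviews needed: n₀ = 1.645² × 0.2500 / 0.073² ≈ 126.95 → 127.
At a 72% response rate, contacts needed = 127 / 0.72 ≈ 176.39 → 177.

177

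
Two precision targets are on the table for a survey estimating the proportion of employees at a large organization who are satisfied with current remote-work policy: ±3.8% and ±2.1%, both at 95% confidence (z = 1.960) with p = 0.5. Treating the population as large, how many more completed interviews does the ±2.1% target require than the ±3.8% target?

At ±3.8%: n = 1.960² × 0.2500 / 0.038² ≈ 665.10 → 666.
At ±2.1%: n = 1.960² × 0.2500 / 0.021² ≈ 2177.78 → 2178.
Additional respondents: 2178 − 666 = 1512.

1512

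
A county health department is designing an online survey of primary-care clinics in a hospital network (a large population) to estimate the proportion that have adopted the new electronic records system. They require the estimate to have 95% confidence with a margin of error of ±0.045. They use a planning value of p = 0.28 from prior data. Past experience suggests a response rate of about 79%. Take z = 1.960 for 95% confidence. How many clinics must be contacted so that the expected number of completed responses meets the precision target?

485

Completed interviews needed: n₀ = 1.960² × 0.2016 / 0.045² ≈ 382.45 → 383.
At a 79% response rate, contacts needed = 383 / 0.79 ≈ 484.81 → 485.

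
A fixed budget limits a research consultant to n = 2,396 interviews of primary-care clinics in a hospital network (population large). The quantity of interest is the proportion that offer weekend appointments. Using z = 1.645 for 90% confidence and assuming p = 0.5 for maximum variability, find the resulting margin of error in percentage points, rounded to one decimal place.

1.7

SE(p̂) = √[p(1−p)/n] = √[0.2500/2396] = 0.01021.
E = z × SE = 1.645 × 0.01021 = 0.01680, or 1.7 percentage points.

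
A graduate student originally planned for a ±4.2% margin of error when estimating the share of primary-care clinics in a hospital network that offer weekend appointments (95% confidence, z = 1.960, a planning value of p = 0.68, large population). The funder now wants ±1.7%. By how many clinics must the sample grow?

At ±4.2%: n = 1.960² × 0.2176 / 0.042² ≈ 473.88 → 474.
At ±1.7%: n = 1.960² × 0.2176 / 0.017² ≈ 2892.50 → 2893.
Additional respondents: 2893 − 474 = 2419.

2419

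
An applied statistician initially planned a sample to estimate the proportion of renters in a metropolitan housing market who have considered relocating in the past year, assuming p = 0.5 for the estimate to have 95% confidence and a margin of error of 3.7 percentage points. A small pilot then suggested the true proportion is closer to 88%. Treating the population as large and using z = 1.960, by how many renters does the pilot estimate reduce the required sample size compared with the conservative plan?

Conservative (p = 0.5): n = 1.960² × 0.25 / 0.037² ≈ 701.53 → 702.
Using p = 0.88: p(1−p) = 0.1056, so n = 1.960² × 0.1056 / 0.037² ≈ 296.33 → 297.
Reduction: 702 − 297 = 405.

405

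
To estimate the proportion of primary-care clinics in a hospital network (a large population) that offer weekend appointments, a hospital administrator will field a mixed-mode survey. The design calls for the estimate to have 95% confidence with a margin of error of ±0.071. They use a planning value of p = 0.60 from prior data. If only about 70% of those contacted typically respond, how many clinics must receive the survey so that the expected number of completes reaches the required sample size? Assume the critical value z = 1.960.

262

Completed interviews needed: n₀ = 1.960² × 0.2400 / 0.071² ≈ 182.90 → 183.
At a 70% response rate, contacts needed = 183 / 0.70 ≈ 261.43 → 262.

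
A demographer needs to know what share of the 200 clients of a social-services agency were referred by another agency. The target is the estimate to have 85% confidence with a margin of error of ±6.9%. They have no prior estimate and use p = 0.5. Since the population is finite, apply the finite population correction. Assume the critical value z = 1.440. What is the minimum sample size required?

71

Unadjusted: n₀ = 1.440² × 0.50 × 0.50 / 0.069² ≈ 108.88, so n₀ = 109.
Finite population correction with N = 200: n = n₀ / (1 + (n₀−1)/N) = 109 / (1 + 108/200) = 109 / 1.5400 ≈ 70.78.
Rounding up, n = 71.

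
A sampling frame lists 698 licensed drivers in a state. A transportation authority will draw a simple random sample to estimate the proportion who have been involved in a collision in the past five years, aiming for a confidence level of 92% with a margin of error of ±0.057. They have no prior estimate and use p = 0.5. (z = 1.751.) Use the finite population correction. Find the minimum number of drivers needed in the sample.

177

Unadjusted: n₀ = 1.751² × 0.50 × 0.50 / 0.057² ≈ 235.92, so n₀ = 236.
Finite population correction with N = 698: n = n₀ / (1 + (n₀−1)/N) = 236 / (1 + 235/698) = 236 / 1.3367 ≈ 176.56.
Rounding up, n = 177.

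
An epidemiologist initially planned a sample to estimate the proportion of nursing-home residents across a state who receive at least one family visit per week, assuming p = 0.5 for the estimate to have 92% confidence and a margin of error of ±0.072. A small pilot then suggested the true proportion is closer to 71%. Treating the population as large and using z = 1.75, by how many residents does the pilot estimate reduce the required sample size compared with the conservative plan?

Conservative (p = 0.5): n = 1.75² × 0.25 / 0.072² ≈ 147.69 → 148.
Using p = 0.71: p(1−p) = 0.2059, so n = 1.75² × 0.2059 / 0.072² ≈ 121.64 → 122.
Reduction: 148 − 122 = 26.

26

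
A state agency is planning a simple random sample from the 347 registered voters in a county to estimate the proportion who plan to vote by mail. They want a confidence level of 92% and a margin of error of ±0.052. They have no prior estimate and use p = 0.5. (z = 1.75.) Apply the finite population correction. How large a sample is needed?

157

Unadjusted: n₀ = 1.75² × 0.50 × 0.50 / 0.052² ≈ 283.15, so n₀ = 284.
Finite population correction with N = 347: n = n₀ / (1 + (n₀−1)/N) = 284 / (1 + 283/347) = 284 / 1.8156 ≈ 156.43.
Rounding up, n = 157.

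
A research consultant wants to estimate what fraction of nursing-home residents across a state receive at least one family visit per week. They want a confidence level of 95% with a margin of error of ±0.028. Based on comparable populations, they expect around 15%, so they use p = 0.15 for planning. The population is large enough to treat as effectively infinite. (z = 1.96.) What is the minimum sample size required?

With p = 0.15, p(1−p) = 0.1275.
n = z²·p(1−p)/E² = 1.96² × 0.1275 / 0.028² = 3.8416 × 0.1275 / 0.000784 ≈ 624.75.
Rounding up gives n = 625.

625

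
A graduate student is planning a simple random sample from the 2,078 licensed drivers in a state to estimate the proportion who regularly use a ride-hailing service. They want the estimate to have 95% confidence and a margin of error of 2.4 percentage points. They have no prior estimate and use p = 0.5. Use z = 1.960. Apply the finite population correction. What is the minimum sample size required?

Unadjusted: n₀ = 1.960² × 0.50 × 0.50 / 0.024² ≈ 1667.36, so n₀ = 1668.
Finite population correction with N = 2,078: n = n₀ / (1 + (n₀−1)/N) = 1668 / (1 + 1667/2078) = 1668 / 1.8022 ≈ 925.53.
Rounding up, n = 926.

926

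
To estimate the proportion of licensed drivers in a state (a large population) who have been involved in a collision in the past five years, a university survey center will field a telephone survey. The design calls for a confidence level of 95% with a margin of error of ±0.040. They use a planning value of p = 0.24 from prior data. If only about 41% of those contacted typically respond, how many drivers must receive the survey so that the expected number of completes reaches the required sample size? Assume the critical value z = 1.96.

Completed interviews needed: n₀ = 1.96² × 0.1824 / 0.040² ≈ 437.94 → 438.
At a 41% response rate, contacts needed = 438 / 0.41 ≈ 1068.29 → 1069.

1069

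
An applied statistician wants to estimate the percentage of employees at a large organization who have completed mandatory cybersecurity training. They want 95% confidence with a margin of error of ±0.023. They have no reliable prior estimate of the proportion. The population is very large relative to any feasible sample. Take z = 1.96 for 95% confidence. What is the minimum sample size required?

1816

With no prior estimate, use p = 0.5, giving p(1−p) = 0.25.
n = z²·p(1−p)/E² = 1.96² × 0.2500 / 0.023² = 3.8416 × 0.2500 / 0.000529 ≈ 1815.50.
Rounding up gives n = 1816.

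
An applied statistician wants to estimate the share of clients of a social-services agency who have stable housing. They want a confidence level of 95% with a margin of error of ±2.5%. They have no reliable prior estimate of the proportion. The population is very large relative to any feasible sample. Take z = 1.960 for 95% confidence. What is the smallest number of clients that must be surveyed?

With no prior estimate, use p = 0.5, giving p(1−p) = 0.25.
n = z²·p(1−p)/E² = 1.960² × 0.2500 / 0.025² = 3.8416 × 0.2500 / 0.000625 ≈ 1536.64.
Rounding up gives n = 1537.

1537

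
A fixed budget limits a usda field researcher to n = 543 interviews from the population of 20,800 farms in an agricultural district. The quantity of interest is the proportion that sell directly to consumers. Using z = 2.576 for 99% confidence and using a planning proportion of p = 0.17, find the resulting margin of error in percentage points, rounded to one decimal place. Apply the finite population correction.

4.1

Finite-population factor: (N−n)/(N−1) = (20800−543)/(20800−1) = 0.9739.
SE(p̂) = √[p(1−p)/n · (N−n)/(N−1)] = √[0.1411/543 × 0.9739] = 0.01591.
E = z × SE = 2.576 × 0.01591 = 0.04098 ≈ 4.1 percentage points.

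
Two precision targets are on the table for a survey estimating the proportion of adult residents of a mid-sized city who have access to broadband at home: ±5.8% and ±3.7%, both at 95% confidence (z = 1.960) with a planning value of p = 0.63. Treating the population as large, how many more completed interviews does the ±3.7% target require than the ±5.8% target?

At ±5.8%: n = 1.960² × 0.2331 / 0.058² ≈ 266.19 → 267.
At ±3.7%: n = 1.960² × 0.2331 / 0.037² ≈ 654.11 → 655.
Additional respondents: 655 − 267 = 388.

388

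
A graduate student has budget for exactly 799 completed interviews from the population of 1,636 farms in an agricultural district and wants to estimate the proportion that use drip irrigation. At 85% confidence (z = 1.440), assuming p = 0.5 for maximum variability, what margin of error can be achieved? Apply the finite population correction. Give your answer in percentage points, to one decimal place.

Finite-population factor: (N−n)/(N−1) = (1636−799)/(1636−1) = 0.5119.
SE(p̂) = √[p(1−p)/n · (N−n)/(N−1)] = √[0.2500/799 × 0.5119] = 0.01266.
E = z × SE = 1.440 × 0.01266 = 0.01822 ≈ 1.8 percentage points.

1.8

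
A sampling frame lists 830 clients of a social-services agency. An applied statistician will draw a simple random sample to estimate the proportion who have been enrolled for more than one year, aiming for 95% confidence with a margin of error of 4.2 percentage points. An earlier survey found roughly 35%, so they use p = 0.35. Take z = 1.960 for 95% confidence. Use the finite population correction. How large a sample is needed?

Unadjusted: n₀ = 1.960² × 0.35 × 0.65 / 0.042² ≈ 495.44, so n₀ = 496.
Finite population correction with N = 830: n = n₀ / (1 + (n₀−1)/N) = 496 / (1 + 495/830) = 496 / 1.5964 ≈ 310.70.
Rounding up, n = 311.

311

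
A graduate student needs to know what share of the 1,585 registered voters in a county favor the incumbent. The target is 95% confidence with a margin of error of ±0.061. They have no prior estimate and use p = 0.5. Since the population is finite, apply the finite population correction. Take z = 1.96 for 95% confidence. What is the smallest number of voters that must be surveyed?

223

Unadjusted: n₀ = 1.96² × 0.50 × 0.50 / 0.061² ≈ 258.10, so n₀ = 259.
Finite population correction with N = 1,585: n = n₀ / (1 + (n₀−1)/N) = 259 / (1 + 258/1585) = 259 / 1.1628 ≈ 222.74.
Rounding up, n = 223.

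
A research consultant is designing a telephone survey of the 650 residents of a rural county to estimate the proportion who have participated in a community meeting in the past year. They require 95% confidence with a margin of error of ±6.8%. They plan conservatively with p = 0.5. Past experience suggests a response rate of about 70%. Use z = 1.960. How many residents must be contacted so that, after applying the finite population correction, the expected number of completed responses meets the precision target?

226

Completed interviews needed (unadjusted): n₀ = 1.960² × 0.2500 / 0.068² ≈ 207.70 → 208.
FPC for N = 650: n = 208 / (1 + 207/650) = 208 / 1.3185 ≈ 157.76 → 158.
At a 70% response rate, contacts needed = 158 / 0.70 ≈ 225.71 → 226.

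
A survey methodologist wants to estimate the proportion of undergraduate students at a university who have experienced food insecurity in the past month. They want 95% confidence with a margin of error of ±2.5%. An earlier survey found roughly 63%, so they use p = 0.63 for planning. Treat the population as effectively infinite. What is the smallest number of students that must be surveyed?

For 95% confidence, z = 1.960.
With p = 0.63, p(1−p) = 0.2331.
n = z²·p(1−p)/E² = 1.960² × 0.2331 / 0.025² = 3.8416 × 0.2331 / 0.000625 ≈ 1432.76.
Rounding up gives n = 1433.

1433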